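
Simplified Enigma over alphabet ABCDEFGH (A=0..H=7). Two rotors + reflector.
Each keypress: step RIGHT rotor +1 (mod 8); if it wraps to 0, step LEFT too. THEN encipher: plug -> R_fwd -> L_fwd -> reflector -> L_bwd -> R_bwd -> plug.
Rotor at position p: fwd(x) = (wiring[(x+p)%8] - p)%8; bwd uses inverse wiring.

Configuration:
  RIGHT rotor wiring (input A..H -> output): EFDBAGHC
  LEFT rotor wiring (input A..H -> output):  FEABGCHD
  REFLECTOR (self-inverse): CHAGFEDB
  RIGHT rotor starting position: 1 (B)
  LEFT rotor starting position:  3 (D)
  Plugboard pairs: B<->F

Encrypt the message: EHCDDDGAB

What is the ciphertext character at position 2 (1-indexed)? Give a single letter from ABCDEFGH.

Char 1 ('E'): step: R->2, L=3; E->plug->E->R->F->L->C->refl->A->L'->E->R'->D->plug->D
Char 2 ('H'): step: R->3, L=3; H->plug->H->R->A->L->G->refl->D->L'->B->R'->F->plug->B

B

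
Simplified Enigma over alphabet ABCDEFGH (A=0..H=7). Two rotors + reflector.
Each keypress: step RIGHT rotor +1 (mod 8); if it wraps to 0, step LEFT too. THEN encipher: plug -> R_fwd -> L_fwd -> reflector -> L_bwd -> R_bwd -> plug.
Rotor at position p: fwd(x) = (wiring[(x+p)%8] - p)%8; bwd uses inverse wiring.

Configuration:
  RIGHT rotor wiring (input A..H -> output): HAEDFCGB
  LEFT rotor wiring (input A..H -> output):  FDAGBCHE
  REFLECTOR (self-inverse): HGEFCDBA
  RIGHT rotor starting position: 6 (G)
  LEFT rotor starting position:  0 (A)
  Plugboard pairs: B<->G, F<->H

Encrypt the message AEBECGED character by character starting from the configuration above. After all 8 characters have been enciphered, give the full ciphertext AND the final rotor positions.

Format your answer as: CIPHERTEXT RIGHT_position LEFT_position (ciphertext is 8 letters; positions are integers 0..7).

Answer: HCABACGE 6 1

Derivation:
Char 1 ('A'): step: R->7, L=0; A->plug->A->R->C->L->A->refl->H->L'->G->R'->F->plug->H
Char 2 ('E'): step: R->0, L->1 (L advanced); E->plug->E->R->F->L->G->refl->B->L'->E->R'->C->plug->C
Char 3 ('B'): step: R->1, L=1; B->plug->G->R->A->L->C->refl->E->L'->H->R'->A->plug->A
Char 4 ('E'): step: R->2, L=1; E->plug->E->R->E->L->B->refl->G->L'->F->R'->G->plug->B
Char 5 ('C'): step: R->3, L=1; C->plug->C->R->H->L->E->refl->C->L'->A->R'->A->plug->A
Char 6 ('G'): step: R->4, L=1; G->plug->B->R->G->L->D->refl->F->L'->C->R'->C->plug->C
Char 7 ('E'): step: R->5, L=1; E->plug->E->R->D->L->A->refl->H->L'->B->R'->B->plug->G
Char 8 ('D'): step: R->6, L=1; D->plug->D->R->C->L->F->refl->D->L'->G->R'->E->plug->E
Final: ciphertext=HCABACGE, RIGHT=6, LEFT=1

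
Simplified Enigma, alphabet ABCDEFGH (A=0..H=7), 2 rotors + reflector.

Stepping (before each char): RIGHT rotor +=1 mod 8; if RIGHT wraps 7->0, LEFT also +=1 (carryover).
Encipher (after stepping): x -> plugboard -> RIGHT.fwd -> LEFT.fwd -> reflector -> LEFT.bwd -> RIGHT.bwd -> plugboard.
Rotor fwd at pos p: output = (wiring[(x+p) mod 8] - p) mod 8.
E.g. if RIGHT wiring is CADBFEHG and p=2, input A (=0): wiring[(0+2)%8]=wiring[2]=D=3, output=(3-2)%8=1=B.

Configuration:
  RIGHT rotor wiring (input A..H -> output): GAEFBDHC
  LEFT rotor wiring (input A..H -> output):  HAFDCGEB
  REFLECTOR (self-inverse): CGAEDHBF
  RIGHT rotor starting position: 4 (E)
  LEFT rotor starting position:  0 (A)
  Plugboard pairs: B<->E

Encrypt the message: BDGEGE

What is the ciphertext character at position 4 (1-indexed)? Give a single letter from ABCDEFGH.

Char 1 ('B'): step: R->5, L=0; B->plug->E->R->D->L->D->refl->E->L'->G->R'->A->plug->A
Char 2 ('D'): step: R->6, L=0; D->plug->D->R->C->L->F->refl->H->L'->A->R'->C->plug->C
Char 3 ('G'): step: R->7, L=0; G->plug->G->R->E->L->C->refl->A->L'->B->R'->C->plug->C
Char 4 ('E'): step: R->0, L->1 (L advanced); E->plug->B->R->A->L->H->refl->F->L'->E->R'->C->plug->C

C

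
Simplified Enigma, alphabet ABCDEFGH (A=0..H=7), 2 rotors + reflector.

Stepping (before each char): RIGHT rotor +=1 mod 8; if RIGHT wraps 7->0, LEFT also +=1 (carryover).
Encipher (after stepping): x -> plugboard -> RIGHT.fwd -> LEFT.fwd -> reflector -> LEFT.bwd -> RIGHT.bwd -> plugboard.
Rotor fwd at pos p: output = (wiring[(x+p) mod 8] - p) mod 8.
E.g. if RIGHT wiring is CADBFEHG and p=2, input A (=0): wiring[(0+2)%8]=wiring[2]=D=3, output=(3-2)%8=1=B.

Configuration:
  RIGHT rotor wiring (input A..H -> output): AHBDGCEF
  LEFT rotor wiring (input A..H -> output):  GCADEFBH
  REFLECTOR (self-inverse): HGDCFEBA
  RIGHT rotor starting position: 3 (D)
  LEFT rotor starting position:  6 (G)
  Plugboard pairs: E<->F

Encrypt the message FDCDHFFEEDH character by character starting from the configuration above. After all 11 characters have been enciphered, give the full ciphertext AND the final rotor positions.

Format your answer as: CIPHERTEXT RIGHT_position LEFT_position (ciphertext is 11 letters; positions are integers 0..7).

Char 1 ('F'): step: R->4, L=6; F->plug->E->R->E->L->C->refl->D->L'->A->R'->C->plug->C
Char 2 ('D'): step: R->5, L=6; D->plug->D->R->D->L->E->refl->F->L'->F->R'->A->plug->A
Char 3 ('C'): step: R->6, L=6; C->plug->C->R->C->L->A->refl->H->L'->H->R'->B->plug->B
Char 4 ('D'): step: R->7, L=6; D->plug->D->R->C->L->A->refl->H->L'->H->R'->F->plug->E
Char 5 ('H'): step: R->0, L->7 (L advanced); H->plug->H->R->F->L->F->refl->E->L'->E->R'->G->plug->G
Char 6 ('F'): step: R->1, L=7; F->plug->E->R->B->L->H->refl->A->L'->A->R'->B->plug->B
Char 7 ('F'): step: R->2, L=7; F->plug->E->R->C->L->D->refl->C->L'->H->R'->A->plug->A
Char 8 ('E'): step: R->3, L=7; E->plug->F->R->F->L->F->refl->E->L'->E->R'->G->plug->G
Char 9 ('E'): step: R->4, L=7; E->plug->F->R->D->L->B->refl->G->L'->G->R'->B->plug->B
Char 10 ('D'): step: R->5, L=7; D->plug->D->R->D->L->B->refl->G->L'->G->R'->G->plug->G
Char 11 ('H'): step: R->6, L=7; H->plug->H->R->E->L->E->refl->F->L'->F->R'->F->plug->E
Final: ciphertext=CABEGBAGBGE, RIGHT=6, LEFT=7

Answer: CABEGBAGBGE 6 7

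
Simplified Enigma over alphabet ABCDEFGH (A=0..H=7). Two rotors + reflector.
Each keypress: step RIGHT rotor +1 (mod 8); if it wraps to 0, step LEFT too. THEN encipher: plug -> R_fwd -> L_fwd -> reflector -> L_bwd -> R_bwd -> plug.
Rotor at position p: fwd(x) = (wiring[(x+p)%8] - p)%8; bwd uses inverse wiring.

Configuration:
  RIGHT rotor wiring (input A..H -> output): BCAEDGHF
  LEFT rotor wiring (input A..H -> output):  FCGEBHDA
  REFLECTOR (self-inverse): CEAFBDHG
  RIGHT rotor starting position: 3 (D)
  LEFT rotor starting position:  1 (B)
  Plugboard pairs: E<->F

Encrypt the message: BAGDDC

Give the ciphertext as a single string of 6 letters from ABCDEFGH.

Char 1 ('B'): step: R->4, L=1; B->plug->B->R->C->L->D->refl->F->L'->B->R'->D->plug->D
Char 2 ('A'): step: R->5, L=1; A->plug->A->R->B->L->F->refl->D->L'->C->R'->B->plug->B
Char 3 ('G'): step: R->6, L=1; G->plug->G->R->F->L->C->refl->A->L'->D->R'->C->plug->C
Char 4 ('D'): step: R->7, L=1; D->plug->D->R->B->L->F->refl->D->L'->C->R'->B->plug->B
Char 5 ('D'): step: R->0, L->2 (L advanced); D->plug->D->R->E->L->B->refl->E->L'->A->R'->C->plug->C
Char 6 ('C'): step: R->1, L=2; C->plug->C->R->D->L->F->refl->D->L'->G->R'->F->plug->E

Answer: DBCBCE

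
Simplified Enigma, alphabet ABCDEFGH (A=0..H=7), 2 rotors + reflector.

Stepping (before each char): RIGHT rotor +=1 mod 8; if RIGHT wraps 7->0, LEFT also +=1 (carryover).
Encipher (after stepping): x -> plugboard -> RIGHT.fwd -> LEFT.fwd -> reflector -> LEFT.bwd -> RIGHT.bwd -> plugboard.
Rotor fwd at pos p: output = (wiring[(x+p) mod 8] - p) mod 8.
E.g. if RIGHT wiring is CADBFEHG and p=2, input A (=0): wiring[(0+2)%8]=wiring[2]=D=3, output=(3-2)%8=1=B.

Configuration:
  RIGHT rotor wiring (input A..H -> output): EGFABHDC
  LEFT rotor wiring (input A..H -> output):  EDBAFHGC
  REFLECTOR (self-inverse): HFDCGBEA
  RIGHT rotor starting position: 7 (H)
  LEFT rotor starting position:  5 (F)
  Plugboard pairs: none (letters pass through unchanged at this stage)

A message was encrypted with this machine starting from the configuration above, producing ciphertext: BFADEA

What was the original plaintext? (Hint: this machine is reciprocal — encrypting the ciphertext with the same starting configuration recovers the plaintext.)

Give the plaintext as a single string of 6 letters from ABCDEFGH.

Char 1 ('B'): step: R->0, L->6 (L advanced); B->plug->B->R->G->L->H->refl->A->L'->A->R'->D->plug->D
Char 2 ('F'): step: R->1, L=6; F->plug->F->R->C->L->G->refl->E->L'->B->R'->G->plug->G
Char 3 ('A'): step: R->2, L=6; A->plug->A->R->D->L->F->refl->B->L'->H->R'->C->plug->C
Char 4 ('D'): step: R->3, L=6; D->plug->D->R->A->L->A->refl->H->L'->G->R'->B->plug->B
Char 5 ('E'): step: R->4, L=6; E->plug->E->R->A->L->A->refl->H->L'->G->R'->D->plug->D
Char 6 ('A'): step: R->5, L=6; A->plug->A->R->C->L->G->refl->E->L'->B->R'->E->plug->E

Answer: DGCBDE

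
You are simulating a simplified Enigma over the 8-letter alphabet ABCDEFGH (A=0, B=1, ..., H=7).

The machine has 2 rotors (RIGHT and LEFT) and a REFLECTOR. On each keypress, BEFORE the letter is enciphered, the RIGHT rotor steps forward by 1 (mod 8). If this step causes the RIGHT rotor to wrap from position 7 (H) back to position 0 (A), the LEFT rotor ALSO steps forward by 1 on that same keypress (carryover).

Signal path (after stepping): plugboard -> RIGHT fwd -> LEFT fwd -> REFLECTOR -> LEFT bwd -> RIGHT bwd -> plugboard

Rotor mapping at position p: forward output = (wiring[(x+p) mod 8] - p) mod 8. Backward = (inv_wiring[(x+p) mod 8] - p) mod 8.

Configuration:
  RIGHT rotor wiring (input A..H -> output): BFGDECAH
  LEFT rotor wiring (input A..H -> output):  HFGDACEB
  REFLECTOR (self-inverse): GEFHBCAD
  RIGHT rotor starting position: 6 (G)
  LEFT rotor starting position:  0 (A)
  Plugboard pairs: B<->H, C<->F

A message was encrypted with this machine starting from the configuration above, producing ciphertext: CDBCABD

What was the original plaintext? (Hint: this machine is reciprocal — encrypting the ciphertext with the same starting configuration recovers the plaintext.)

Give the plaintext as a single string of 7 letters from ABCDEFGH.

Answer: BHABEHE

Derivation:
Char 1 ('C'): step: R->7, L=0; C->plug->F->R->F->L->C->refl->F->L'->B->R'->H->plug->B
Char 2 ('D'): step: R->0, L->1 (L advanced); D->plug->D->R->D->L->H->refl->D->L'->F->R'->B->plug->H
Char 3 ('B'): step: R->1, L=1; B->plug->H->R->A->L->E->refl->B->L'->E->R'->A->plug->A
Char 4 ('C'): step: R->2, L=1; C->plug->F->R->F->L->D->refl->H->L'->D->R'->H->plug->B
Char 5 ('A'): step: R->3, L=1; A->plug->A->R->A->L->E->refl->B->L'->E->R'->E->plug->E
Char 6 ('B'): step: R->4, L=1; B->plug->H->R->H->L->G->refl->A->L'->G->R'->B->plug->H
Char 7 ('D'): step: R->5, L=1; D->plug->D->R->E->L->B->refl->E->L'->A->R'->E->plug->E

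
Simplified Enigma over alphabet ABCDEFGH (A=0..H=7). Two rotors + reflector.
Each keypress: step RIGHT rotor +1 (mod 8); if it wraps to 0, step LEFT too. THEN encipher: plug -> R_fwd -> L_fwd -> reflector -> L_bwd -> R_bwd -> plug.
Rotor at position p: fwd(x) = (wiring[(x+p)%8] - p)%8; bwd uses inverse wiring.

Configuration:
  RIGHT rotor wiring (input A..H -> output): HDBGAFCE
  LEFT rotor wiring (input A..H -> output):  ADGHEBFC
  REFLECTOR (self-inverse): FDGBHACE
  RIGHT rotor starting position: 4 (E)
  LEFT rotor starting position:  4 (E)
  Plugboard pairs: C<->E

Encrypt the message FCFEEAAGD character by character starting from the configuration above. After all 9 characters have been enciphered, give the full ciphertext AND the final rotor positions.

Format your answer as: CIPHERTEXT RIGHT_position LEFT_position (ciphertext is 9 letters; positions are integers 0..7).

Answer: BBBGGCBCG 5 5

Derivation:
Char 1 ('F'): step: R->5, L=4; F->plug->F->R->E->L->E->refl->H->L'->F->R'->B->plug->B
Char 2 ('C'): step: R->6, L=4; C->plug->E->R->D->L->G->refl->C->L'->G->R'->B->plug->B
Char 3 ('F'): step: R->7, L=4; F->plug->F->R->B->L->F->refl->A->L'->A->R'->B->plug->B
Char 4 ('E'): step: R->0, L->5 (L advanced); E->plug->C->R->B->L->A->refl->F->L'->C->R'->G->plug->G
Char 5 ('E'): step: R->1, L=5; E->plug->C->R->F->L->B->refl->D->L'->D->R'->G->plug->G
Char 6 ('A'): step: R->2, L=5; A->plug->A->R->H->L->H->refl->E->L'->A->R'->E->plug->C
Char 7 ('A'): step: R->3, L=5; A->plug->A->R->D->L->D->refl->B->L'->F->R'->B->plug->B
Char 8 ('G'): step: R->4, L=5; G->plug->G->R->F->L->B->refl->D->L'->D->R'->E->plug->C
Char 9 ('D'): step: R->5, L=5; D->plug->D->R->C->L->F->refl->A->L'->B->R'->G->plug->G
Final: ciphertext=BBBGGCBCG, RIGHT=5, LEFT=5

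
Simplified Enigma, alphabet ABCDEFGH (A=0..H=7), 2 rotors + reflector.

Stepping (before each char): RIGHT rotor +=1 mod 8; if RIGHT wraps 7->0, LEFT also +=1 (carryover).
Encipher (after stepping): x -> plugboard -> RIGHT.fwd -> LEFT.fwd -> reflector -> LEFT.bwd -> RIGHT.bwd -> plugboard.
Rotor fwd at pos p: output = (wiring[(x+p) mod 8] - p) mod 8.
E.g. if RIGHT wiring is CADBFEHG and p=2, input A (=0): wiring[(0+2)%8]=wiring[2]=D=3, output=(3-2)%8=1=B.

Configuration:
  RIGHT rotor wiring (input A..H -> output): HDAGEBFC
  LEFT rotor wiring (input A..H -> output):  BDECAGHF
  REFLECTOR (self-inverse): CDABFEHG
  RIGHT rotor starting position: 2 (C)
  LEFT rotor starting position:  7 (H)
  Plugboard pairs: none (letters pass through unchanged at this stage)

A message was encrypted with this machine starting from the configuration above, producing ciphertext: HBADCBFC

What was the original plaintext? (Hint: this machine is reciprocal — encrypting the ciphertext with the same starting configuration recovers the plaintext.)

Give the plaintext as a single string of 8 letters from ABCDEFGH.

Char 1 ('H'): step: R->3, L=7; H->plug->H->R->F->L->B->refl->D->L'->E->R'->F->plug->F
Char 2 ('B'): step: R->4, L=7; B->plug->B->R->F->L->B->refl->D->L'->E->R'->G->plug->G
Char 3 ('A'): step: R->5, L=7; A->plug->A->R->E->L->D->refl->B->L'->F->R'->C->plug->C
Char 4 ('D'): step: R->6, L=7; D->plug->D->R->F->L->B->refl->D->L'->E->R'->B->plug->B
Char 5 ('C'): step: R->7, L=7; C->plug->C->R->E->L->D->refl->B->L'->F->R'->F->plug->F
Char 6 ('B'): step: R->0, L->0 (L advanced); B->plug->B->R->D->L->C->refl->A->L'->E->R'->E->plug->E
Char 7 ('F'): step: R->1, L=0; F->plug->F->R->E->L->A->refl->C->L'->D->R'->D->plug->D
Char 8 ('C'): step: R->2, L=0; C->plug->C->R->C->L->E->refl->F->L'->H->R'->D->plug->D

Answer: FGCBFEDD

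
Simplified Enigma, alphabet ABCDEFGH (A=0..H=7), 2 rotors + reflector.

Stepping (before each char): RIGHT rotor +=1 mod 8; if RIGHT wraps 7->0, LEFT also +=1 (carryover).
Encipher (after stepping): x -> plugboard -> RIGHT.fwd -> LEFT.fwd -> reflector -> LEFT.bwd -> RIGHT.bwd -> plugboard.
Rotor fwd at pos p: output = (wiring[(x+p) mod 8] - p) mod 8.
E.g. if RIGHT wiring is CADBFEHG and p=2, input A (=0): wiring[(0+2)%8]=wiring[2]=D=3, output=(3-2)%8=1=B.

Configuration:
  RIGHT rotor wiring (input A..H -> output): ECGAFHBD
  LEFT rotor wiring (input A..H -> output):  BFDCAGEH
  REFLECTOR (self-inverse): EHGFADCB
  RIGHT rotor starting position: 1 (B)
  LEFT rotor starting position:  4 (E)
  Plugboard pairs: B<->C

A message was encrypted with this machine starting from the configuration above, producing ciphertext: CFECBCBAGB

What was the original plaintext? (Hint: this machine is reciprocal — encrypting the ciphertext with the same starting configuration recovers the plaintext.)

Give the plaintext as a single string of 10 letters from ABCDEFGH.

Answer: DGGGCFFFDH

Derivation:
Char 1 ('C'): step: R->2, L=4; C->plug->B->R->G->L->H->refl->B->L'->F->R'->D->plug->D
Char 2 ('F'): step: R->3, L=4; F->plug->F->R->B->L->C->refl->G->L'->H->R'->G->plug->G
Char 3 ('E'): step: R->4, L=4; E->plug->E->R->A->L->E->refl->A->L'->C->R'->G->plug->G
Char 4 ('C'): step: R->5, L=4; C->plug->B->R->E->L->F->refl->D->L'->D->R'->G->plug->G
Char 5 ('B'): step: R->6, L=4; B->plug->C->R->G->L->H->refl->B->L'->F->R'->B->plug->C
Char 6 ('C'): step: R->7, L=4; C->plug->B->R->F->L->B->refl->H->L'->G->R'->F->plug->F
Char 7 ('B'): step: R->0, L->5 (L advanced); B->plug->C->R->G->L->F->refl->D->L'->H->R'->F->plug->F
Char 8 ('A'): step: R->1, L=5; A->plug->A->R->B->L->H->refl->B->L'->A->R'->F->plug->F
Char 9 ('G'): step: R->2, L=5; G->plug->G->R->C->L->C->refl->G->L'->F->R'->D->plug->D
Char 10 ('B'): step: R->3, L=5; B->plug->C->R->E->L->A->refl->E->L'->D->R'->H->plug->H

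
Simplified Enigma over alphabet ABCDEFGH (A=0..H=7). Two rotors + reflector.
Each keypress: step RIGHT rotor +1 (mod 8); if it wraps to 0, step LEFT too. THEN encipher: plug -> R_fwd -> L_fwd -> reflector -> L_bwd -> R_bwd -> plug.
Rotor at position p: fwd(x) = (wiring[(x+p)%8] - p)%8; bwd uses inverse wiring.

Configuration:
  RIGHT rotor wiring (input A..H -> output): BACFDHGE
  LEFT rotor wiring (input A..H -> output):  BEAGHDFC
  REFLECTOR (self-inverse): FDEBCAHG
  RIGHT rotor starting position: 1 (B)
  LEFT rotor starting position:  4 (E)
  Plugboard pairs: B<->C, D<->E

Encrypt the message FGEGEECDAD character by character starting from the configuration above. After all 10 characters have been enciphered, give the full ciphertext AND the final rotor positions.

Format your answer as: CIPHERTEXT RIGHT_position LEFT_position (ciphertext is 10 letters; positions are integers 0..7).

Answer: ABBAABHFDA 3 5

Derivation:
Char 1 ('F'): step: R->2, L=4; F->plug->F->R->C->L->B->refl->D->L'->A->R'->A->plug->A
Char 2 ('G'): step: R->3, L=4; G->plug->G->R->F->L->A->refl->F->L'->E->R'->C->plug->B
Char 3 ('E'): step: R->4, L=4; E->plug->D->R->A->L->D->refl->B->L'->C->R'->C->plug->B
Char 4 ('G'): step: R->5, L=4; G->plug->G->R->A->L->D->refl->B->L'->C->R'->A->plug->A
Char 5 ('E'): step: R->6, L=4; E->plug->D->R->C->L->B->refl->D->L'->A->R'->A->plug->A
Char 6 ('E'): step: R->7, L=4; E->plug->D->R->D->L->G->refl->H->L'->B->R'->C->plug->B
Char 7 ('C'): step: R->0, L->5 (L advanced); C->plug->B->R->A->L->G->refl->H->L'->E->R'->H->plug->H
Char 8 ('D'): step: R->1, L=5; D->plug->E->R->G->L->B->refl->D->L'->F->R'->F->plug->F
Char 9 ('A'): step: R->2, L=5; A->plug->A->R->A->L->G->refl->H->L'->E->R'->E->plug->D
Char 10 ('D'): step: R->3, L=5; D->plug->E->R->B->L->A->refl->F->L'->C->R'->A->plug->A
Final: ciphertext=ABBAABHFDA, RIGHT=3, LEFT=5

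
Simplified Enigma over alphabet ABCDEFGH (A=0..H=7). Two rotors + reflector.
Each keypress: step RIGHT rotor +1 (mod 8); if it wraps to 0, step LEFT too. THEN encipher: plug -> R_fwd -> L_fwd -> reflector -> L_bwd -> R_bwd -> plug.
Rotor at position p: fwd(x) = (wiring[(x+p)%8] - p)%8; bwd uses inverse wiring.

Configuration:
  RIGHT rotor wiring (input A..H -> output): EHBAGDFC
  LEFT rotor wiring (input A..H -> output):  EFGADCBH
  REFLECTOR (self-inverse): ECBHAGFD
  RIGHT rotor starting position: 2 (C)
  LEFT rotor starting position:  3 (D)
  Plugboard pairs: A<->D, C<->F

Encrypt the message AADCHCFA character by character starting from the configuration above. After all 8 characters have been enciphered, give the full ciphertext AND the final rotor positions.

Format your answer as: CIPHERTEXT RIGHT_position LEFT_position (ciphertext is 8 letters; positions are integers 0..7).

Answer: EGFDBACG 2 4

Derivation:
Char 1 ('A'): step: R->3, L=3; A->plug->D->R->C->L->H->refl->D->L'->H->R'->E->plug->E
Char 2 ('A'): step: R->4, L=3; A->plug->D->R->G->L->C->refl->B->L'->F->R'->G->plug->G
Char 3 ('D'): step: R->5, L=3; D->plug->A->R->G->L->C->refl->B->L'->F->R'->C->plug->F
Char 4 ('C'): step: R->6, L=3; C->plug->F->R->C->L->H->refl->D->L'->H->R'->A->plug->D
Char 5 ('H'): step: R->7, L=3; H->plug->H->R->G->L->C->refl->B->L'->F->R'->B->plug->B
Char 6 ('C'): step: R->0, L->4 (L advanced); C->plug->F->R->D->L->D->refl->H->L'->A->R'->D->plug->A
Char 7 ('F'): step: R->1, L=4; F->plug->C->R->H->L->E->refl->A->L'->E->R'->F->plug->C
Char 8 ('A'): step: R->2, L=4; A->plug->D->R->B->L->G->refl->F->L'->C->R'->G->plug->G
Final: ciphertext=EGFDBACG, RIGHT=2, LEFT=4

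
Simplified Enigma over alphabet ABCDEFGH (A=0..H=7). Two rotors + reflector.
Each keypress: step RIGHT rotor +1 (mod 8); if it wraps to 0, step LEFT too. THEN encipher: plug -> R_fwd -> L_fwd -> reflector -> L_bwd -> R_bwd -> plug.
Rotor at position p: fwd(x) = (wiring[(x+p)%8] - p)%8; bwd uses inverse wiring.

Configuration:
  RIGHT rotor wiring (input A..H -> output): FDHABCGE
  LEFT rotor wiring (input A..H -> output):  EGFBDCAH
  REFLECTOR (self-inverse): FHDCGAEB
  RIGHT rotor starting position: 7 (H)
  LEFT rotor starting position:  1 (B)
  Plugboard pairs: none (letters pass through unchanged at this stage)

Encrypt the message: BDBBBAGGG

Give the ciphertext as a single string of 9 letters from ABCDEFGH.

Char 1 ('B'): step: R->0, L->2 (L advanced); B->plug->B->R->D->L->A->refl->F->L'->F->R'->A->plug->A
Char 2 ('D'): step: R->1, L=2; D->plug->D->R->A->L->D->refl->C->L'->G->R'->B->plug->B
Char 3 ('B'): step: R->2, L=2; B->plug->B->R->G->L->C->refl->D->L'->A->R'->D->plug->D
Char 4 ('B'): step: R->3, L=2; B->plug->B->R->G->L->C->refl->D->L'->A->R'->G->plug->G
Char 5 ('B'): step: R->4, L=2; B->plug->B->R->G->L->C->refl->D->L'->A->R'->D->plug->D
Char 6 ('A'): step: R->5, L=2; A->plug->A->R->F->L->F->refl->A->L'->D->R'->G->plug->G
Char 7 ('G'): step: R->6, L=2; G->plug->G->R->D->L->A->refl->F->L'->F->R'->D->plug->D
Char 8 ('G'): step: R->7, L=2; G->plug->G->R->D->L->A->refl->F->L'->F->R'->A->plug->A
Char 9 ('G'): step: R->0, L->3 (L advanced); G->plug->G->R->G->L->D->refl->C->L'->H->R'->C->plug->C

Answer: ABDGDGDAC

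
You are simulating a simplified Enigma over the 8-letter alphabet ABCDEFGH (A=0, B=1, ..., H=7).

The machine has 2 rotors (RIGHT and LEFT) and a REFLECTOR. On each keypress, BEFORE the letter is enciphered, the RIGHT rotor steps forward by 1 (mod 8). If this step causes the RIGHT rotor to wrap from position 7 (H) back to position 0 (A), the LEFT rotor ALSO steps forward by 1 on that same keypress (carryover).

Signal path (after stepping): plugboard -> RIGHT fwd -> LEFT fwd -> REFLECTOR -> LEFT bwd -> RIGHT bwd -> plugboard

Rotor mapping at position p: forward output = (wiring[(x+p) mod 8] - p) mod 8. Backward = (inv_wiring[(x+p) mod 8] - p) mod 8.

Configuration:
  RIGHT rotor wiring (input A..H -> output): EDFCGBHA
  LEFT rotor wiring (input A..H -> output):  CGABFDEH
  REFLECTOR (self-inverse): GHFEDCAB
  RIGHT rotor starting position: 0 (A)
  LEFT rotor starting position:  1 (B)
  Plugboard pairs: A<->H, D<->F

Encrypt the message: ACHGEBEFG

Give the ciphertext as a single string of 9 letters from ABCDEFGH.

Char 1 ('A'): step: R->1, L=1; A->plug->H->R->D->L->E->refl->D->L'->F->R'->D->plug->F
Char 2 ('C'): step: R->2, L=1; C->plug->C->R->E->L->C->refl->F->L'->A->R'->B->plug->B
Char 3 ('H'): step: R->3, L=1; H->plug->A->R->H->L->B->refl->H->L'->B->R'->F->plug->D
Char 4 ('G'): step: R->4, L=1; G->plug->G->R->B->L->H->refl->B->L'->H->R'->F->plug->D
Char 5 ('E'): step: R->5, L=1; E->plug->E->R->G->L->G->refl->A->L'->C->R'->B->plug->B
Char 6 ('B'): step: R->6, L=1; B->plug->B->R->C->L->A->refl->G->L'->G->R'->C->plug->C
Char 7 ('E'): step: R->7, L=1; E->plug->E->R->D->L->E->refl->D->L'->F->R'->B->plug->B
Char 8 ('F'): step: R->0, L->2 (L advanced); F->plug->D->R->C->L->D->refl->E->L'->H->R'->G->plug->G
Char 9 ('G'): step: R->1, L=2; G->plug->G->R->H->L->E->refl->D->L'->C->R'->A->plug->H

Answer: FBDDBCBGH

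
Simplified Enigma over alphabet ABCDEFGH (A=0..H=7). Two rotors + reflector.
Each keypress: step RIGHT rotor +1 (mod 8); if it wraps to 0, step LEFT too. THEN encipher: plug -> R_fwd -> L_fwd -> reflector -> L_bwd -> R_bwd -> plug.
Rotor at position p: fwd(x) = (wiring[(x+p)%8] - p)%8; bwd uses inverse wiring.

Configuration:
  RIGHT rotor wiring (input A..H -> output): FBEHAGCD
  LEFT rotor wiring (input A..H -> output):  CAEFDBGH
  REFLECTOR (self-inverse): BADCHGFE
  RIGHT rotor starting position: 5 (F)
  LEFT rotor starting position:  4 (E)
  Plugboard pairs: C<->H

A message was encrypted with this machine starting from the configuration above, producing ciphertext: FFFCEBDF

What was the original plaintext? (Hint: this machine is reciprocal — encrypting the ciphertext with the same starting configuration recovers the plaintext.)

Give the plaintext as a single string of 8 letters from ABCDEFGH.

Answer: AABGBECC

Derivation:
Char 1 ('F'): step: R->6, L=4; F->plug->F->R->B->L->F->refl->G->L'->E->R'->A->plug->A
Char 2 ('F'): step: R->7, L=4; F->plug->F->R->B->L->F->refl->G->L'->E->R'->A->plug->A
Char 3 ('F'): step: R->0, L->5 (L advanced); F->plug->F->R->G->L->A->refl->B->L'->B->R'->B->plug->B
Char 4 ('C'): step: R->1, L=5; C->plug->H->R->E->L->D->refl->C->L'->C->R'->G->plug->G
Char 5 ('E'): step: R->2, L=5; E->plug->E->R->A->L->E->refl->H->L'->F->R'->B->plug->B
Char 6 ('B'): step: R->3, L=5; B->plug->B->R->F->L->H->refl->E->L'->A->R'->E->plug->E
Char 7 ('D'): step: R->4, L=5; D->plug->D->R->H->L->G->refl->F->L'->D->R'->H->plug->C
Char 8 ('F'): step: R->5, L=5; F->plug->F->R->H->L->G->refl->F->L'->D->R'->H->plug->C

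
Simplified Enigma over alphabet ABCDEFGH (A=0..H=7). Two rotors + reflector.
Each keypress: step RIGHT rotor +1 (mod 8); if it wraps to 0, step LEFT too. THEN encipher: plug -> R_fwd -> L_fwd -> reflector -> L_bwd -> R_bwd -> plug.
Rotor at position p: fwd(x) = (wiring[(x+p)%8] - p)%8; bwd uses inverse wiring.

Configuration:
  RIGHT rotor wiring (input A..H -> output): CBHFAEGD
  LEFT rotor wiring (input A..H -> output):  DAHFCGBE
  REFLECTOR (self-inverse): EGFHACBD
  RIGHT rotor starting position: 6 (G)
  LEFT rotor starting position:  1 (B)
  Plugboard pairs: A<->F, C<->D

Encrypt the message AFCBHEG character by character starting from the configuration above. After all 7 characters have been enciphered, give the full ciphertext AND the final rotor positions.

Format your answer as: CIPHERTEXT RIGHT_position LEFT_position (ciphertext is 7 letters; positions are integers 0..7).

Answer: BHBCDCC 5 2

Derivation:
Char 1 ('A'): step: R->7, L=1; A->plug->F->R->B->L->G->refl->B->L'->D->R'->B->plug->B
Char 2 ('F'): step: R->0, L->2 (L advanced); F->plug->A->R->C->L->A->refl->E->L'->D->R'->H->plug->H
Char 3 ('C'): step: R->1, L=2; C->plug->D->R->H->L->G->refl->B->L'->G->R'->B->plug->B
Char 4 ('B'): step: R->2, L=2; B->plug->B->R->D->L->E->refl->A->L'->C->R'->D->plug->C
Char 5 ('H'): step: R->3, L=2; H->plug->H->R->E->L->H->refl->D->L'->B->R'->C->plug->D
Char 6 ('E'): step: R->4, L=2; E->plug->E->R->G->L->B->refl->G->L'->H->R'->D->plug->C
Char 7 ('G'): step: R->5, L=2; G->plug->G->R->A->L->F->refl->C->L'->F->R'->D->plug->C
Final: ciphertext=BHBCDCC, RIGHT=5, LEFT=2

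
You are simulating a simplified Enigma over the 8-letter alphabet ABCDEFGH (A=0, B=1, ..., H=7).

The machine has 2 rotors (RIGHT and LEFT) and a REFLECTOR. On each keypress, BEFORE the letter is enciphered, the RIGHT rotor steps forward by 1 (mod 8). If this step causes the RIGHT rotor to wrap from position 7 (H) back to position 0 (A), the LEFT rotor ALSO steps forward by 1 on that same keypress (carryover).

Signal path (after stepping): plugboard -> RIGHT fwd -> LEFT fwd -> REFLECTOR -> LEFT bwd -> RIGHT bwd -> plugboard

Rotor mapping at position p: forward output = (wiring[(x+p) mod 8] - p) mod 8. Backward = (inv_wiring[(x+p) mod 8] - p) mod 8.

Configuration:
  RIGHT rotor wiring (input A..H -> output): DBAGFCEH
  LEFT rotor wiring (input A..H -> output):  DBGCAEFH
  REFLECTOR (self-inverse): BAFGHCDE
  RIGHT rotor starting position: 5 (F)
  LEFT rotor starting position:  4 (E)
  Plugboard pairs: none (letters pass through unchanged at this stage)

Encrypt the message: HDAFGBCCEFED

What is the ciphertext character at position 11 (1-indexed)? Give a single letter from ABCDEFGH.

Char 1 ('H'): step: R->6, L=4; H->plug->H->R->E->L->H->refl->E->L'->A->R'->F->plug->F
Char 2 ('D'): step: R->7, L=4; D->plug->D->R->B->L->A->refl->B->L'->C->R'->C->plug->C
Char 3 ('A'): step: R->0, L->5 (L advanced); A->plug->A->R->D->L->G->refl->D->L'->H->R'->H->plug->H
Char 4 ('F'): step: R->1, L=5; F->plug->F->R->D->L->G->refl->D->L'->H->R'->B->plug->B
Char 5 ('G'): step: R->2, L=5; G->plug->G->R->B->L->A->refl->B->L'->F->R'->F->plug->F
Char 6 ('B'): step: R->3, L=5; B->plug->B->R->C->L->C->refl->F->L'->G->R'->G->plug->G
Char 7 ('C'): step: R->4, L=5; C->plug->C->R->A->L->H->refl->E->L'->E->R'->G->plug->G
Char 8 ('C'): step: R->5, L=5; C->plug->C->R->C->L->C->refl->F->L'->G->R'->D->plug->D
Char 9 ('E'): step: R->6, L=5; E->plug->E->R->C->L->C->refl->F->L'->G->R'->A->plug->A
Char 10 ('F'): step: R->7, L=5; F->plug->F->R->G->L->F->refl->C->L'->C->R'->C->plug->C
Char 11 ('E'): step: R->0, L->6 (L advanced); E->plug->E->R->F->L->E->refl->H->L'->A->R'->C->plug->C

C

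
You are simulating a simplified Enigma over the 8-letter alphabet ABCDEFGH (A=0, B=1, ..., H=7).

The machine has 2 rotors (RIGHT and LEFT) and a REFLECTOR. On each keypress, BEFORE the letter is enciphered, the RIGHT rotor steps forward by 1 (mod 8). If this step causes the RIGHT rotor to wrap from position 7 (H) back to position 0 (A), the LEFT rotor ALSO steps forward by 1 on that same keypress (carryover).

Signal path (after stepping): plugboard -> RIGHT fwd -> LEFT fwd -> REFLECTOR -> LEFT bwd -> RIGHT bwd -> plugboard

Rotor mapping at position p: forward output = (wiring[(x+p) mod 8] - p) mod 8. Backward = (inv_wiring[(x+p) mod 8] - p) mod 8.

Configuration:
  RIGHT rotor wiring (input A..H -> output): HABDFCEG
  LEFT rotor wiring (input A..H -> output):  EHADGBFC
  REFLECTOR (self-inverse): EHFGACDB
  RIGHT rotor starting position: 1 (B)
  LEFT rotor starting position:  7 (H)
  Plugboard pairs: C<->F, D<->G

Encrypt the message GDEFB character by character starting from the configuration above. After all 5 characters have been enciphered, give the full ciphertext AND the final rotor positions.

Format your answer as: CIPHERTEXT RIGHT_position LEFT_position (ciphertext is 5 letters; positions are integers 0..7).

Answer: AEDDD 6 7

Derivation:
Char 1 ('G'): step: R->2, L=7; G->plug->D->R->A->L->D->refl->G->L'->H->R'->A->plug->A
Char 2 ('D'): step: R->3, L=7; D->plug->G->R->F->L->H->refl->B->L'->D->R'->E->plug->E
Char 3 ('E'): step: R->4, L=7; E->plug->E->R->D->L->B->refl->H->L'->F->R'->G->plug->D
Char 4 ('F'): step: R->5, L=7; F->plug->C->R->B->L->F->refl->C->L'->G->R'->G->plug->D
Char 5 ('B'): step: R->6, L=7; B->plug->B->R->A->L->D->refl->G->L'->H->R'->G->plug->D
Final: ciphertext=AEDDD, RIGHT=6, LEFT=7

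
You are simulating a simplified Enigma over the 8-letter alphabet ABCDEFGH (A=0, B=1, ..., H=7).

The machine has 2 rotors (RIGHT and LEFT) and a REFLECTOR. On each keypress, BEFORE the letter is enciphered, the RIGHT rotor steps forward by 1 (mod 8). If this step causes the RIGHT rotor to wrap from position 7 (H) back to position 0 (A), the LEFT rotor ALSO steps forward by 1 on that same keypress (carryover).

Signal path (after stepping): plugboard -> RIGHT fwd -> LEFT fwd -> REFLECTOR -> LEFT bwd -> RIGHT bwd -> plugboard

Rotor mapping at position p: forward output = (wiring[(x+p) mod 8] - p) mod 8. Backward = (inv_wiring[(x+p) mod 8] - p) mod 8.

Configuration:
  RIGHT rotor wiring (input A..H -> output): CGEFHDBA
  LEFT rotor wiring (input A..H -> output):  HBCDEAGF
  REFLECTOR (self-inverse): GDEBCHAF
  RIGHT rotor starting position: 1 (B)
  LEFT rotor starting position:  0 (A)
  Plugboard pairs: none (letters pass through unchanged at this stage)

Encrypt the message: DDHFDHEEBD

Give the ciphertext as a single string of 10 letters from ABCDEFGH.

Answer: BEAGFGHDDA

Derivation:
Char 1 ('D'): step: R->2, L=0; D->plug->D->R->B->L->B->refl->D->L'->D->R'->B->plug->B
Char 2 ('D'): step: R->3, L=0; D->plug->D->R->G->L->G->refl->A->L'->F->R'->E->plug->E
Char 3 ('H'): step: R->4, L=0; H->plug->H->R->B->L->B->refl->D->L'->D->R'->A->plug->A
Char 4 ('F'): step: R->5, L=0; F->plug->F->R->H->L->F->refl->H->L'->A->R'->G->plug->G
Char 5 ('D'): step: R->6, L=0; D->plug->D->R->A->L->H->refl->F->L'->H->R'->F->plug->F
Char 6 ('H'): step: R->7, L=0; H->plug->H->R->C->L->C->refl->E->L'->E->R'->G->plug->G
Char 7 ('E'): step: R->0, L->1 (L advanced); E->plug->E->R->H->L->G->refl->A->L'->A->R'->H->plug->H
Char 8 ('E'): step: R->1, L=1; E->plug->E->R->C->L->C->refl->E->L'->G->R'->D->plug->D
Char 9 ('B'): step: R->2, L=1; B->plug->B->R->D->L->D->refl->B->L'->B->R'->D->plug->D
Char 10 ('D'): step: R->3, L=1; D->plug->D->R->G->L->E->refl->C->L'->C->R'->A->plug->A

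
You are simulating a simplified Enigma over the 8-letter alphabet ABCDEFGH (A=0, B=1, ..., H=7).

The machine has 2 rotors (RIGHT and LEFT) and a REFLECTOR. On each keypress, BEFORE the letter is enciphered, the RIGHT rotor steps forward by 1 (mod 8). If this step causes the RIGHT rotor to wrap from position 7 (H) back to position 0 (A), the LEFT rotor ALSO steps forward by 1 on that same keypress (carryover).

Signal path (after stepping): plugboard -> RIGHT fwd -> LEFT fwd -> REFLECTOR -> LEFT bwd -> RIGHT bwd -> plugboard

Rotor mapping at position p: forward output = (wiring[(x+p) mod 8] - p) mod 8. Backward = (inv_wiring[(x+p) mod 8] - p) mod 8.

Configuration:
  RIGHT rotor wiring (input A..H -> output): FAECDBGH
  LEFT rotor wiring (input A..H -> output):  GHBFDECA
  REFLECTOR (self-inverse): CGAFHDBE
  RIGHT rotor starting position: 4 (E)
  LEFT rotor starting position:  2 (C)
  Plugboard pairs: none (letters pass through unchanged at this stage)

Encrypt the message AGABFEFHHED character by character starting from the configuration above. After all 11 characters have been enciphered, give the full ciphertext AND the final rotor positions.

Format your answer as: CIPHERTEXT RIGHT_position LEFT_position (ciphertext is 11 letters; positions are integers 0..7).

Char 1 ('A'): step: R->5, L=2; A->plug->A->R->E->L->A->refl->C->L'->D->R'->E->plug->E
Char 2 ('G'): step: R->6, L=2; G->plug->G->R->F->L->G->refl->B->L'->C->R'->D->plug->D
Char 3 ('A'): step: R->7, L=2; A->plug->A->R->A->L->H->refl->E->L'->G->R'->B->plug->B
Char 4 ('B'): step: R->0, L->3 (L advanced); B->plug->B->R->A->L->C->refl->A->L'->B->R'->F->plug->F
Char 5 ('F'): step: R->1, L=3; F->plug->F->R->F->L->D->refl->F->L'->E->R'->H->plug->H
Char 6 ('E'): step: R->2, L=3; E->plug->E->R->E->L->F->refl->D->L'->F->R'->F->plug->F
Char 7 ('F'): step: R->3, L=3; F->plug->F->R->C->L->B->refl->G->L'->H->R'->A->plug->A
Char 8 ('H'): step: R->4, L=3; H->plug->H->R->G->L->E->refl->H->L'->D->R'->D->plug->D
Char 9 ('H'): step: R->5, L=3; H->plug->H->R->G->L->E->refl->H->L'->D->R'->E->plug->E
Char 10 ('E'): step: R->6, L=3; E->plug->E->R->G->L->E->refl->H->L'->D->R'->H->plug->H
Char 11 ('D'): step: R->7, L=3; D->plug->D->R->F->L->D->refl->F->L'->E->R'->F->plug->F
Final: ciphertext=EDBFHFADEHF, RIGHT=7, LEFT=3

Answer: EDBFHFADEHF 7 3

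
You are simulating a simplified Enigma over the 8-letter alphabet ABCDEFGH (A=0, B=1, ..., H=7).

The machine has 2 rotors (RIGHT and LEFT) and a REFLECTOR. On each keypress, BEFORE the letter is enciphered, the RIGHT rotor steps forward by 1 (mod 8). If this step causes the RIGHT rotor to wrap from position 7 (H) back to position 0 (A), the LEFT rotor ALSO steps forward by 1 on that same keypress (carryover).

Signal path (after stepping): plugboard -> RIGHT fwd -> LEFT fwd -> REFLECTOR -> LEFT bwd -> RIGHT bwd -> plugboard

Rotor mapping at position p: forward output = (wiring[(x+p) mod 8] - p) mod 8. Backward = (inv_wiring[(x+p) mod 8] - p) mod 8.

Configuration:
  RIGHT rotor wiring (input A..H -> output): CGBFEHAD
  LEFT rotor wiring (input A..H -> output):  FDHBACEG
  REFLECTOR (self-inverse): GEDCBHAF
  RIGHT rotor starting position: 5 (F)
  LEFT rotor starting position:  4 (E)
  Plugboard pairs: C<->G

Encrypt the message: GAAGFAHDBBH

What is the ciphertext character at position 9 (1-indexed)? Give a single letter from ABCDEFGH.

Char 1 ('G'): step: R->6, L=4; G->plug->C->R->E->L->B->refl->E->L'->A->R'->D->plug->D
Char 2 ('A'): step: R->7, L=4; A->plug->A->R->E->L->B->refl->E->L'->A->R'->G->plug->C
Char 3 ('A'): step: R->0, L->5 (L advanced); A->plug->A->R->C->L->B->refl->E->L'->G->R'->B->plug->B
Char 4 ('G'): step: R->1, L=5; G->plug->C->R->E->L->G->refl->A->L'->D->R'->D->plug->D
Char 5 ('F'): step: R->2, L=5; F->plug->F->R->B->L->H->refl->F->L'->A->R'->G->plug->C
Char 6 ('A'): step: R->3, L=5; A->plug->A->R->C->L->B->refl->E->L'->G->R'->H->plug->H
Char 7 ('H'): step: R->4, L=5; H->plug->H->R->B->L->H->refl->F->L'->A->R'->A->plug->A
Char 8 ('D'): step: R->5, L=5; D->plug->D->R->F->L->C->refl->D->L'->H->R'->H->plug->H
Char 9 ('B'): step: R->6, L=5; B->plug->B->R->F->L->C->refl->D->L'->H->R'->F->plug->F

F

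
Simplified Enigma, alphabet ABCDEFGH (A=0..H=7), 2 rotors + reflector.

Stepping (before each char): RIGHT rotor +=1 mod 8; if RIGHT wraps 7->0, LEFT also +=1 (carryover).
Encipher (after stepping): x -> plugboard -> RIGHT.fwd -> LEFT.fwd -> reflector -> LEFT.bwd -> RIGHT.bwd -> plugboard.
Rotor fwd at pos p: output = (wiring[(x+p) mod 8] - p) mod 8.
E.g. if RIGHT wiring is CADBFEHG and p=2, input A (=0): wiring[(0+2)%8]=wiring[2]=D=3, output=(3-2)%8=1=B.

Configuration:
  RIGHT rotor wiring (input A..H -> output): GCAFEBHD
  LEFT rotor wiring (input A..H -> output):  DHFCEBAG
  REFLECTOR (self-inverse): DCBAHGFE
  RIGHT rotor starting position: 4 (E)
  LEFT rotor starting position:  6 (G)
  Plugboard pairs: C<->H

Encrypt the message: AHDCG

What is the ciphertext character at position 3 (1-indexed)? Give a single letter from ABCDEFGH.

Char 1 ('A'): step: R->5, L=6; A->plug->A->R->E->L->H->refl->E->L'->F->R'->E->plug->E
Char 2 ('H'): step: R->6, L=6; H->plug->C->R->A->L->C->refl->B->L'->D->R'->H->plug->C
Char 3 ('D'): step: R->7, L=6; D->plug->D->R->B->L->A->refl->D->L'->H->R'->B->plug->B

B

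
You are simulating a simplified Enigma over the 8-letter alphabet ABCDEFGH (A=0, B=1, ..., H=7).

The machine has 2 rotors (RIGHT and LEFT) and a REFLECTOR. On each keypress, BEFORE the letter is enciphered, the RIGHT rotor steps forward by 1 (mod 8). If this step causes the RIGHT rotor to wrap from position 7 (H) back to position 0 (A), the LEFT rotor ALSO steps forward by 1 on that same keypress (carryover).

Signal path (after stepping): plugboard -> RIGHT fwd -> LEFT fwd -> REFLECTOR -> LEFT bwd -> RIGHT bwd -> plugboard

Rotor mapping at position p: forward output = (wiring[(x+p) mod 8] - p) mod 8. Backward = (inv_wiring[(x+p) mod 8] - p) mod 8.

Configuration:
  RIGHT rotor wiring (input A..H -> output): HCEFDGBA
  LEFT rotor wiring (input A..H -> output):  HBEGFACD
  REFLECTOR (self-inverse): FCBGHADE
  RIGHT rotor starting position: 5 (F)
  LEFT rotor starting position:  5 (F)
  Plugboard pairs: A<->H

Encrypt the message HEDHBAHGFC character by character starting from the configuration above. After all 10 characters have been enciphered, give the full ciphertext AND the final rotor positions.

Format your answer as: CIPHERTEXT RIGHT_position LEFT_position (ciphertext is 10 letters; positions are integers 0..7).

Answer: ECGEDEBABF 7 6

Derivation:
Char 1 ('H'): step: R->6, L=5; H->plug->A->R->D->L->C->refl->B->L'->G->R'->E->plug->E
Char 2 ('E'): step: R->7, L=5; E->plug->E->R->G->L->B->refl->C->L'->D->R'->C->plug->C
Char 3 ('D'): step: R->0, L->6 (L advanced); D->plug->D->R->F->L->A->refl->F->L'->B->R'->G->plug->G
Char 4 ('H'): step: R->1, L=6; H->plug->A->R->B->L->F->refl->A->L'->F->R'->E->plug->E
Char 5 ('B'): step: R->2, L=6; B->plug->B->R->D->L->D->refl->G->L'->E->R'->D->plug->D
Char 6 ('A'): step: R->3, L=6; A->plug->H->R->B->L->F->refl->A->L'->F->R'->E->plug->E
Char 7 ('H'): step: R->4, L=6; H->plug->A->R->H->L->C->refl->B->L'->C->R'->B->plug->B
Char 8 ('G'): step: R->5, L=6; G->plug->G->R->A->L->E->refl->H->L'->G->R'->H->plug->A
Char 9 ('F'): step: R->6, L=6; F->plug->F->R->H->L->C->refl->B->L'->C->R'->B->plug->B
Char 10 ('C'): step: R->7, L=6; C->plug->C->R->D->L->D->refl->G->L'->E->R'->F->plug->F
Final: ciphertext=ECGEDEBABF, RIGHT=7, LEFT=6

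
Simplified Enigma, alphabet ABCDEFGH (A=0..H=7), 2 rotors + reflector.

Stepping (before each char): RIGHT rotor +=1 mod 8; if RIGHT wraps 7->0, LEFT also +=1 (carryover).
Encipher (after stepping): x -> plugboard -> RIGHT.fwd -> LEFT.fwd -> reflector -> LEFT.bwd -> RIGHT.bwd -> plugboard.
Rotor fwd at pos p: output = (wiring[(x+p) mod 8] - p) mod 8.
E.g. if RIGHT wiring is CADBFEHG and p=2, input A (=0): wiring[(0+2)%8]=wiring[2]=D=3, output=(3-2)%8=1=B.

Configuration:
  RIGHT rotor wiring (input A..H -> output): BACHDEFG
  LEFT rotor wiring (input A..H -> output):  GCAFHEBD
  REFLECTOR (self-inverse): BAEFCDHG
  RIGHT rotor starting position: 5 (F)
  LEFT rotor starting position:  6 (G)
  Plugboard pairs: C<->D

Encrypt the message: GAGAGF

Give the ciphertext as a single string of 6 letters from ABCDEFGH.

Answer: AGEHAC

Derivation:
Char 1 ('G'): step: R->6, L=6; G->plug->G->R->F->L->H->refl->G->L'->H->R'->A->plug->A
Char 2 ('A'): step: R->7, L=6; A->plug->A->R->H->L->G->refl->H->L'->F->R'->G->plug->G
Char 3 ('G'): step: R->0, L->7 (L advanced); G->plug->G->R->F->L->A->refl->B->L'->D->R'->E->plug->E
Char 4 ('A'): step: R->1, L=7; A->plug->A->R->H->L->C->refl->E->L'->A->R'->H->plug->H
Char 5 ('G'): step: R->2, L=7; G->plug->G->R->H->L->C->refl->E->L'->A->R'->A->plug->A
Char 6 ('F'): step: R->3, L=7; F->plug->F->R->G->L->F->refl->D->L'->C->R'->D->plug->C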